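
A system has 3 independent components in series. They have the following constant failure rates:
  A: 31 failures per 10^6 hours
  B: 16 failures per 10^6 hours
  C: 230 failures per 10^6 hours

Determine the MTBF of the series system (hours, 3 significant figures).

3610

Series of exponential components: λ_sys = Σ λ_i
λ_sys = 0.000031 + 0.000016 + 0.00023 = 2.7700e-04 /h
MTBF = 1 / λ_sys = 3610 h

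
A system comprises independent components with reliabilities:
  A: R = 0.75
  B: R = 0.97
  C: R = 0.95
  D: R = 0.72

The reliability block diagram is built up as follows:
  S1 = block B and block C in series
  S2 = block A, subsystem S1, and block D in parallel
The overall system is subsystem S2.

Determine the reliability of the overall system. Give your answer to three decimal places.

0.995

Series (B and C): 0.97000 × 0.95000 = 0.92150
Parallel (A, [0.92150], and D): 1 − (1 − 0.75000)(1 − 0.92150)(1 − 0.72000) = 0.995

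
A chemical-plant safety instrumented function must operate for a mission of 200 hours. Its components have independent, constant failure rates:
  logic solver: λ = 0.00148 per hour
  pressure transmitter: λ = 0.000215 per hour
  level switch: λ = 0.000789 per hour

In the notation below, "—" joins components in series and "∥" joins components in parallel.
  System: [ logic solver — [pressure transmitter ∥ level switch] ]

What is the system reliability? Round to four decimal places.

0.7392

R(logic solver) = exp(−0.00148 × 200) = 0.743787
R(pressure transmitter) = exp(−0.000215 × 200) = 0.957911
R(level switch) = exp(−0.000789 × 200) = 0.854021
Parallel (pressure transmitter and level switch): 1 − (1 − 0.957911)(1 − 0.854021) = 0.993856
Series (logic solver and [0.993856]): 0.743787 × 0.993856 = 0.7392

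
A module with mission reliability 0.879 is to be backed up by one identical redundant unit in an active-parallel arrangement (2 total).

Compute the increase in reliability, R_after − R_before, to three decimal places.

0.106

R_before = 0.879
R_after = 1 − (1 − 0.879)^2 = 0.985
ΔR = 0.985 − 0.879 = 0.106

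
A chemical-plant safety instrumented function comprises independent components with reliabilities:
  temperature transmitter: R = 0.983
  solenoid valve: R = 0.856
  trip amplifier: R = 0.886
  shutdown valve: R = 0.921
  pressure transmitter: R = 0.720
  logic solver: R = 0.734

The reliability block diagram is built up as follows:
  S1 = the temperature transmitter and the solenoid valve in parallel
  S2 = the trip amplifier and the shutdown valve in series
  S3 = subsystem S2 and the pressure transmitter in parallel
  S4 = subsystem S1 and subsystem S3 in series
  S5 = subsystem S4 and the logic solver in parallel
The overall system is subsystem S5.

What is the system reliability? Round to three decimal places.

0.986

Parallel (temperature transmitter and solenoid valve): 1 − (1 − 0.98300)(1 − 0.85600) = 0.99755
Series (trip amplifier and shutdown valve): 0.88600 × 0.92100 = 0.81601
Parallel ([0.81601] and pressure transmitter): 1 − (1 − 0.81601)(1 − 0.72000) = 0.94848
Series ([0.99755] and [0.94848]): 0.99755 × 0.94848 = 0.94616
Parallel ([0.94616] and logic solver): 1 − (1 − 0.94616)(1 − 0.73400) = 0.986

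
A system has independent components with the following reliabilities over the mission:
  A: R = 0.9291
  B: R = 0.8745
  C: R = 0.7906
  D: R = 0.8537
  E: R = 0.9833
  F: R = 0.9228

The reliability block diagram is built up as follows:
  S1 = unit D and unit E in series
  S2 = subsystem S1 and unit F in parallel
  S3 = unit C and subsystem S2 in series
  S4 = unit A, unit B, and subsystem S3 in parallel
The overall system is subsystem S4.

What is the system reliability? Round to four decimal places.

0.9980

Series (D and E): 0.853700 × 0.983300 = 0.839443
Parallel ([0.839443] and F): 1 − (1 − 0.839443)(1 − 0.922800) = 0.987605
Series (C and [0.987605]): 0.790600 × 0.987605 = 0.780801
Parallel (A, B, and [0.780801]): 1 − (1 − 0.929100)(1 − 0.874500)(1 − 0.780801) = 0.9980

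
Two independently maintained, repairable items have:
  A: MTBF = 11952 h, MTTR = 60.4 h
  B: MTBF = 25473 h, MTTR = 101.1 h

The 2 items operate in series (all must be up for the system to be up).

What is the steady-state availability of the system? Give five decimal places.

0.99104

A(A) = MTBF/(MTBF+MTTR) = 11952/(11952+60.4) = 0.994972
A(B) = MTBF/(MTBF+MTTR) = 25473/(25473+101.1) = 0.996047
Series availability: 0.994972 × 0.996047 = 0.99104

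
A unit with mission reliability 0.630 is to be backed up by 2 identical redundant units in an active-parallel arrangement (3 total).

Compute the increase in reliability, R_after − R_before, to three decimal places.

0.319

R_before = 0.630
R_after = 1 − (1 − 0.630)^3 = 0.949
ΔR = 0.949 − 0.630 = 0.319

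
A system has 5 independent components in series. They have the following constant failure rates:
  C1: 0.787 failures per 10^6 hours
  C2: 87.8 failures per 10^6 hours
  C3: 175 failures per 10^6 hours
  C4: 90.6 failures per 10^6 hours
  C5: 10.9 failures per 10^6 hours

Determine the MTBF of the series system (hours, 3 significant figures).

2740

Series of exponential components: λ_sys = Σ λ_i
λ_sys = 0.000000787 + 0.0000878 + 0.000175 + 0.0000906 + 0.0000109 = 3.6509e-04 /h
MTBF = 1 / λ_sys = 2740 h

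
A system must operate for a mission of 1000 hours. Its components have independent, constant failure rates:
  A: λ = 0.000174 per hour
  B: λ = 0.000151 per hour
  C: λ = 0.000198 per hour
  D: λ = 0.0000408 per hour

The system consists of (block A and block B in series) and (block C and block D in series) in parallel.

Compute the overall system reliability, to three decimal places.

0.941

R(A) = exp(−0.000174 × 1000) = 0.84030
R(B) = exp(−0.000151 × 1000) = 0.85985
R(C) = exp(−0.000198 × 1000) = 0.82037
R(D) = exp(−0.0000408 × 1000) = 0.96002
Series (A and B): 0.84030 × 0.85985 = 0.72253
Series (C and D): 0.82037 × 0.96002 = 0.78757
Parallel ([0.72253] and [0.78757]): 1 − (1 − 0.72253)(1 − 0.78757) = 0.941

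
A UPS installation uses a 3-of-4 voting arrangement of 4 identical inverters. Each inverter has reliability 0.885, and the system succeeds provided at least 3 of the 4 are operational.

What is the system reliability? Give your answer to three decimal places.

R = Σ_{i=3}^{4} C(4,i) p^i (1−p)^{4−i} with p = 0.885
C(4,3)·0.885^3·0.115^1 = 0.31885
C(4,4)·0.885^4·0.115^0 = 0.61344
Sum = 0.932

0.932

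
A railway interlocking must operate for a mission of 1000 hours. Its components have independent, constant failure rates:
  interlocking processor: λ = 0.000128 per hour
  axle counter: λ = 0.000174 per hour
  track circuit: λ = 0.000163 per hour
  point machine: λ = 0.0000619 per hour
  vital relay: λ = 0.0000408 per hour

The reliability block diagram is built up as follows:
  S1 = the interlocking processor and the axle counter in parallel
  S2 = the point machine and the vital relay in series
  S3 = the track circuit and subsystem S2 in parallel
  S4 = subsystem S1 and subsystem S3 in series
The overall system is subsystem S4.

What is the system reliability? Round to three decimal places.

R(interlocking processor) = exp(−0.000128 × 1000) = 0.87985
R(axle counter) = exp(−0.000174 × 1000) = 0.84030
R(track circuit) = exp(−0.000163 × 1000) = 0.84959
R(point machine) = exp(−0.0000619 × 1000) = 0.93998
R(vital relay) = exp(−0.0000408 × 1000) = 0.96002
Parallel (interlocking processor and axle counter): 1 − (1 − 0.87985)(1 − 0.84030) = 0.98081
Series (point machine and vital relay): 0.93998 × 0.96002 = 0.90240
Parallel (track circuit and [0.90240]): 1 − (1 − 0.84959)(1 − 0.90240) = 0.98532
Series ([0.98081] and [0.98532]): 0.98081 × 0.98532 = 0.966

0.966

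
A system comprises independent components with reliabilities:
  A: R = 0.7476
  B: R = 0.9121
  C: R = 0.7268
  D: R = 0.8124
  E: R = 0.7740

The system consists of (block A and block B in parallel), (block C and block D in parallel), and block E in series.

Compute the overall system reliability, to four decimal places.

Parallel (A and B): 1 − (1 − 0.747600)(1 − 0.912100) = 0.977814
Parallel (C and D): 1 − (1 − 0.726800)(1 − 0.812400) = 0.948748
Series ([0.977814], [0.948748], and E): 0.977814 × 0.948748 × 0.774000 = 0.7180

0.7180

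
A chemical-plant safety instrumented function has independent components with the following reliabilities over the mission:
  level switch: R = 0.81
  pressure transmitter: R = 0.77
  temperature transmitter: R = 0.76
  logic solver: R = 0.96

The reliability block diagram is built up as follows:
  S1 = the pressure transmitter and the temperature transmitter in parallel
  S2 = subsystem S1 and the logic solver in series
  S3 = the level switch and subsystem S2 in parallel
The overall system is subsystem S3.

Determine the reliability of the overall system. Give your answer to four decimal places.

0.9823

Parallel (pressure transmitter and temperature transmitter): 1 − (1 − 0.770000)(1 − 0.760000) = 0.944800
Series ([0.944800] and logic solver): 0.944800 × 0.960000 = 0.907008
Parallel (level switch and [0.907008]): 1 − (1 − 0.810000)(1 − 0.907008) = 0.9823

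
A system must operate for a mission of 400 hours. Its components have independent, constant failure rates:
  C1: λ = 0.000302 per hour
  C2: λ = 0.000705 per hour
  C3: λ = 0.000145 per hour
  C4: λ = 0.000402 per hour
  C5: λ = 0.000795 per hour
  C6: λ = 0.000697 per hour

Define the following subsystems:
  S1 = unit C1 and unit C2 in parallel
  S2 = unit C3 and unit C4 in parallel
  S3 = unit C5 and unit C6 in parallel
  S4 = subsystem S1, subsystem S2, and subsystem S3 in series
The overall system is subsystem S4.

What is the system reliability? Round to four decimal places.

0.9000

R(C1) = exp(−0.000302 × 400) = 0.886211
R(C2) = exp(−0.000705 × 400) = 0.754274
R(C3) = exp(−0.000145 × 400) = 0.943650
R(C4) = exp(−0.000402 × 400) = 0.851462
R(C5) = exp(−0.000795 × 400) = 0.727603
R(C6) = exp(−0.000697 × 400) = 0.756691
Parallel (C1 and C2): 1 − (1 − 0.886211)(1 − 0.754274) = 0.972039
Parallel (C3 and C4): 1 − (1 − 0.943650)(1 − 0.851462) = 0.991630
Parallel (C5 and C6): 1 − (1 − 0.727603)(1 − 0.756691) = 0.933723
Series ([0.972039], [0.991630], and [0.933723]): 0.972039 × 0.991630 × 0.933723 = 0.9000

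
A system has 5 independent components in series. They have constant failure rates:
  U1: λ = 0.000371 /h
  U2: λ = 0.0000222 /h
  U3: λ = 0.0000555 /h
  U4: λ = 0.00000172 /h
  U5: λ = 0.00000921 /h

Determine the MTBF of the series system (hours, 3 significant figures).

Series of exponential components: λ_sys = Σ λ_i
λ_sys = 0.000371 + 0.0000222 + 0.0000555 + 0.00000172 + 0.00000921 = 4.5963e-04 /h
MTBF = 1 / λ_sys = 2180 h

2180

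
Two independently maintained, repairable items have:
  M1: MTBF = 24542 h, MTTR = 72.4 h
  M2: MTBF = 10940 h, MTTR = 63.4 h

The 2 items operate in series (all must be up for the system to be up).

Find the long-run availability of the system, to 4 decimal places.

0.9913

A(M1) = MTBF/(MTBF+MTTR) = 24542/(24542+72.4) = 0.997059
A(M2) = MTBF/(MTBF+MTTR) = 10940/(10940+63.4) = 0.994238
Series availability: 0.997059 × 0.994238 = 0.9913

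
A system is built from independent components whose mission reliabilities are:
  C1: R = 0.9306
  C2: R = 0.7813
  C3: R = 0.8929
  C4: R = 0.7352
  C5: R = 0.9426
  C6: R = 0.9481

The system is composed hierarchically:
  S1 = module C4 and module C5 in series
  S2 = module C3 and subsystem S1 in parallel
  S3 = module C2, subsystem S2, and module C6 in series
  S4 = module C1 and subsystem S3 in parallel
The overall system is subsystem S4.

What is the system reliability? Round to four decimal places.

Series (C4 and C5): 0.735200 × 0.942600 = 0.693000
Parallel (C3 and [0.693000]): 1 − (1 − 0.892900)(1 − 0.693000) = 0.967120
Series (C2, [0.967120], and C6): 0.781300 × 0.967120 × 0.948100 = 0.716395
Parallel (C1 and [0.716395]): 1 − (1 − 0.930600)(1 − 0.716395) = 0.9803

0.9803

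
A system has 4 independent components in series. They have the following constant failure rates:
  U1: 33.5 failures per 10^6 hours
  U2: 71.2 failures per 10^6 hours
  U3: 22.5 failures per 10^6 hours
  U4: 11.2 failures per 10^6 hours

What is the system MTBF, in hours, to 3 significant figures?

Series of exponential components: λ_sys = Σ λ_i
λ_sys = 0.0000335 + 0.0000712 + 0.0000225 + 0.0000112 = 1.3840e-04 /h
MTBF = 1 / λ_sys = 7230 h

7230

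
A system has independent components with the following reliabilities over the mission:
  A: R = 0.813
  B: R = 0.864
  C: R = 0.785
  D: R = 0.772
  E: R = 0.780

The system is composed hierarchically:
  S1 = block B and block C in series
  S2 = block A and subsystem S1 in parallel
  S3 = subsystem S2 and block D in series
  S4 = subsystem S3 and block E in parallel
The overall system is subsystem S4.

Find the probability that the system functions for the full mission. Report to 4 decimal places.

Series (B and C): 0.864000 × 0.785000 = 0.678240
Parallel (A and [0.678240]): 1 − (1 − 0.813000)(1 − 0.678240) = 0.939831
Series ([0.939831] and D): 0.939831 × 0.772000 = 0.725550
Parallel ([0.725550] and E): 1 − (1 − 0.725550)(1 − 0.780000) = 0.9396

0.9396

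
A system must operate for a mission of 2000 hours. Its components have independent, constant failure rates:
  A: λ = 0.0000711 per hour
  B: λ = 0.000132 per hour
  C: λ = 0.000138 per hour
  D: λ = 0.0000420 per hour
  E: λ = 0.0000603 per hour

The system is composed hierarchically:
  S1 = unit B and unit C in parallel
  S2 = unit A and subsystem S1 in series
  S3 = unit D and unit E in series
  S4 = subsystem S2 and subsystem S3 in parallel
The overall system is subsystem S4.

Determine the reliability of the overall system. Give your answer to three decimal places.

R(A) = exp(−0.0000711 × 2000) = 0.86745
R(B) = exp(−0.000132 × 2000) = 0.76797
R(C) = exp(−0.000138 × 2000) = 0.75881
R(D) = exp(−0.0000420 × 2000) = 0.91943
R(E) = exp(−0.0000603 × 2000) = 0.88639
Parallel (B and C): 1 − (1 − 0.76797)(1 − 0.75881) = 0.94404
Series (A and [0.94404]): 0.86745 × 0.94404 = 0.81891
Series (D and E): 0.91943 × 0.88639 = 0.81497
Parallel ([0.81891] and [0.81497]): 1 − (1 − 0.81891)(1 − 0.81497) = 0.966

0.966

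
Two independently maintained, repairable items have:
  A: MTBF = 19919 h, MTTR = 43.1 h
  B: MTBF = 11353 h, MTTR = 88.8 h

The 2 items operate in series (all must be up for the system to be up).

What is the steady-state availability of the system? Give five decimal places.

0.99010

A(A) = MTBF/(MTBF+MTTR) = 19919/(19919+43.1) = 0.997841
A(B) = MTBF/(MTBF+MTTR) = 11353/(11353+88.8) = 0.992239
Series availability: 0.997841 × 0.992239 = 0.99010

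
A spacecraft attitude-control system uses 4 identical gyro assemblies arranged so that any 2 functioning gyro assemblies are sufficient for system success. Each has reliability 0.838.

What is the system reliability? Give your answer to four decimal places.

R = Σ_{i=2}^{4} C(4,i) p^i (1−p)^{4−i} with p = 0.838
C(4,2)·0.838^2·0.162^2 = 0.110578
C(4,3)·0.838^3·0.162^1 = 0.381335
C(4,4)·0.838^4·0.162^0 = 0.493147
Sum = 0.9851

0.9851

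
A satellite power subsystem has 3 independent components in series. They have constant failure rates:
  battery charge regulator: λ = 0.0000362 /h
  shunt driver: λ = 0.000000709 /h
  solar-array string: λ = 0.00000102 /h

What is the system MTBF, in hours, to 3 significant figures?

Series of exponential components: λ_sys = Σ λ_i
λ_sys = 0.0000362 + 0.000000709 + 0.00000102 = 3.7929e-05 /h
MTBF = 1 / λ_sys = 26400 h

26400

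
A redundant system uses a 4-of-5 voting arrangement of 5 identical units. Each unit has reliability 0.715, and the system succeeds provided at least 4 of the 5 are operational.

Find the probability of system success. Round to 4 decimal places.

R = Σ_{i=4}^{5} C(5,i) p^i (1−p)^{5−i} with p = 0.715
C(5,4)·0.715^4·0.285^1 = 0.372425
C(5,5)·0.715^5·0.285^0 = 0.186866
Sum = 0.5593

0.5593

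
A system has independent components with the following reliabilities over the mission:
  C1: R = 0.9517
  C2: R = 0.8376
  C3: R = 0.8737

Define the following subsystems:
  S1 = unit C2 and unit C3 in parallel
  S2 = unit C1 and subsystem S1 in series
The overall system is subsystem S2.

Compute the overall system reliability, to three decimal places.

Parallel (C2 and C3): 1 − (1 − 0.83760)(1 − 0.87370) = 0.97949
Series (C1 and [0.97949]): 0.95170 × 0.97949 = 0.932

0.932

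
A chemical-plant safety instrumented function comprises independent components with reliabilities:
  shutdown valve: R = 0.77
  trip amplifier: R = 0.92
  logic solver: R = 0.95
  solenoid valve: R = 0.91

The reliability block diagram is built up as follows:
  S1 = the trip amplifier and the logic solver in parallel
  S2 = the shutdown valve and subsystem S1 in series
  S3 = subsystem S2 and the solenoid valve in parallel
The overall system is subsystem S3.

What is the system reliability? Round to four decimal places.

0.9790

Parallel (trip amplifier and logic solver): 1 − (1 − 0.920000)(1 − 0.950000) = 0.996000
Series (shutdown valve and [0.996000]): 0.770000 × 0.996000 = 0.766920
Parallel ([0.766920] and solenoid valve): 1 − (1 − 0.766920)(1 − 0.910000) = 0.9790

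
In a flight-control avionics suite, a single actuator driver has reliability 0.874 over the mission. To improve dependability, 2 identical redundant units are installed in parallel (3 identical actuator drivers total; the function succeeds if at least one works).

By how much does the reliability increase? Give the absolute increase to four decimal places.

R_before = 0.874
R_after = 1 − (1 − 0.874)^3 = 0.9980
ΔR = 0.9980 − 0.874 = 0.1240

0.1240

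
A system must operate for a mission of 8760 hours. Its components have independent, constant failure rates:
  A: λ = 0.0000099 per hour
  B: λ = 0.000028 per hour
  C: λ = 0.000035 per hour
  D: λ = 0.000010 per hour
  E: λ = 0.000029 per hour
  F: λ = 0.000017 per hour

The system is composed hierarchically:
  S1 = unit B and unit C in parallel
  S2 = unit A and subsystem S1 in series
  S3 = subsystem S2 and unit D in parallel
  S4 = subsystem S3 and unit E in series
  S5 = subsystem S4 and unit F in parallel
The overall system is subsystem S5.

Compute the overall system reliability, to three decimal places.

0.968

R(A) = exp(−0.0000099 × 8760) = 0.91693
R(B) = exp(−0.000028 × 8760) = 0.78249
R(C) = exp(−0.000035 × 8760) = 0.73594
R(D) = exp(−0.000010 × 8760) = 0.91613
R(E) = exp(−0.000029 × 8760) = 0.77566
R(F) = exp(−0.000017 × 8760) = 0.86164
Parallel (B and C): 1 − (1 − 0.78249)(1 − 0.73594) = 0.94256
Series (A and [0.94256]): 0.91693 × 0.94256 = 0.86426
Parallel ([0.86426] and D): 1 − (1 − 0.86426)(1 − 0.91613) = 0.98862
Series ([0.98862] and E): 0.98862 × 0.77566 = 0.76683
Parallel ([0.76683] and F): 1 − (1 − 0.76683)(1 − 0.86164) = 0.968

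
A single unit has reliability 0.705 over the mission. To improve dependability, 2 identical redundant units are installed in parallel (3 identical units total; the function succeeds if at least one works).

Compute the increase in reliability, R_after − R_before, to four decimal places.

0.2693

R_before = 0.705
R_after = 1 − (1 − 0.705)^3 = 0.9743
ΔR = 0.9743 − 0.705 = 0.2693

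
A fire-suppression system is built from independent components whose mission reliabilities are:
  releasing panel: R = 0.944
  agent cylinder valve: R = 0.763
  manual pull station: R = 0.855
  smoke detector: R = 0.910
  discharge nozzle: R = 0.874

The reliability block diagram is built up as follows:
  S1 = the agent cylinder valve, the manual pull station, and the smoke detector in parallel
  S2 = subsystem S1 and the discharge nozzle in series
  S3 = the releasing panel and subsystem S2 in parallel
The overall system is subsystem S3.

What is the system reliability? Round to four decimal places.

Parallel (agent cylinder valve, manual pull station, and smoke detector): 1 − (1 − 0.763000)(1 − 0.855000)(1 − 0.910000) = 0.996907
Series ([0.996907] and discharge nozzle): 0.996907 × 0.874000 = 0.871297
Parallel (releasing panel and [0.871297]): 1 − (1 − 0.944000)(1 − 0.871297) = 0.9928

0.9928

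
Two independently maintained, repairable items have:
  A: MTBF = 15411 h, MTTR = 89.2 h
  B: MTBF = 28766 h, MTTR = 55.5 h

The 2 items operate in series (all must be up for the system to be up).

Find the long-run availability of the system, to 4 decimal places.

A(A) = MTBF/(MTBF+MTTR) = 15411/(15411+89.2) = 0.994245
A(B) = MTBF/(MTBF+MTTR) = 28766/(28766+55.5) = 0.998074
Series availability: 0.994245 × 0.998074 = 0.9923

0.9923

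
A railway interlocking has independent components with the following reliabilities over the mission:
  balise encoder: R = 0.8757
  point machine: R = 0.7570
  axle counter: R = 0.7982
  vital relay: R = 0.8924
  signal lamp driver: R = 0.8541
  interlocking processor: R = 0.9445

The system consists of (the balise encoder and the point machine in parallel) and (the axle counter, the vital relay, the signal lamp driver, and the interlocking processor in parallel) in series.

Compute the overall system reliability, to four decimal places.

0.9696

Parallel (balise encoder and point machine): 1 − (1 − 0.875700)(1 − 0.757000) = 0.969795
Parallel (axle counter, vital relay, signal lamp driver, and interlocking processor): 1 − (1 − 0.798200)(1 − 0.892400)(1 − 0.854100)(1 − 0.944500) = 0.999824
Series ([0.969795] and [0.999824]): 0.969795 × 0.999824 = 0.9696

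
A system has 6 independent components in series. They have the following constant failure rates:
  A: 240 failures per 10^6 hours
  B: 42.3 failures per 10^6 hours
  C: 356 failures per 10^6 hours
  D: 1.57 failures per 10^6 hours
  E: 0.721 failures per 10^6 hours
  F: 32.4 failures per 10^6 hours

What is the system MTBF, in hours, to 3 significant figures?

1490

Series of exponential components: λ_sys = Σ λ_i
λ_sys = 0.000240 + 0.0000423 + 0.000356 + 0.00000157 + 0.000000721 + 0.0000324 = 6.7299e-04 /h
MTBF = 1 / λ_sys = 1490 h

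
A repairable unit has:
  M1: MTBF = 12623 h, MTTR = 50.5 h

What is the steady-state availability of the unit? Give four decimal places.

0.9960

A(M1) = MTBF/(MTBF+MTTR) = 12623/(12623+50.5) = 0.9960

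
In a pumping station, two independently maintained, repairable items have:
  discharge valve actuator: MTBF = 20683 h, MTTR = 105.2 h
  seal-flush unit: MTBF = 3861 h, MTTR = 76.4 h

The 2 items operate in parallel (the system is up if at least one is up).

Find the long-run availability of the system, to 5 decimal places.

0.99990

A(discharge valve actuator) = MTBF/(MTBF+MTTR) = 20683/(20683+105.2) = 0.994939
A(seal-flush unit) = MTBF/(MTBF+MTTR) = 3861/(3861+76.4) = 0.980596
Parallel availability: 1 − (1 − 0.994939)(1 − 0.980596) = 0.99990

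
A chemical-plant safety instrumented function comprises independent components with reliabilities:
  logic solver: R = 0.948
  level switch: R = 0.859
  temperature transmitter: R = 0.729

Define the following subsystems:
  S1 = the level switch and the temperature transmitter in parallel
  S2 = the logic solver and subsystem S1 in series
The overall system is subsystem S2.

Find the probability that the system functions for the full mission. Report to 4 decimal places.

Parallel (level switch and temperature transmitter): 1 − (1 − 0.859000)(1 − 0.729000) = 0.961789
Series (logic solver and [0.961789]): 0.948000 × 0.961789 = 0.9118

0.9118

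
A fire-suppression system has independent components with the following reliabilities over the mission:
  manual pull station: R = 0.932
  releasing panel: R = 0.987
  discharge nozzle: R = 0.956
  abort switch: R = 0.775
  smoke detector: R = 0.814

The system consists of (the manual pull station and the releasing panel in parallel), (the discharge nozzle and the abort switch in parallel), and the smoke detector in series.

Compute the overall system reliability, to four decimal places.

Parallel (manual pull station and releasing panel): 1 − (1 − 0.932000)(1 − 0.987000) = 0.999116
Parallel (discharge nozzle and abort switch): 1 − (1 − 0.956000)(1 − 0.775000) = 0.990100
Series ([0.999116], [0.990100], and smoke detector): 0.999116 × 0.990100 × 0.814000 = 0.8052

0.8052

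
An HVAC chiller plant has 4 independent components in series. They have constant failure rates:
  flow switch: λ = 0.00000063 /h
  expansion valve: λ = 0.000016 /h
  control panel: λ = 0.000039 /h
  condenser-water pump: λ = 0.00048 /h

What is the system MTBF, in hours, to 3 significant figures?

Series of exponential components: λ_sys = Σ λ_i
λ_sys = 0.00000063 + 0.000016 + 0.000039 + 0.00048 = 5.3563e-04 /h
MTBF = 1 / λ_sys = 1870 h

1870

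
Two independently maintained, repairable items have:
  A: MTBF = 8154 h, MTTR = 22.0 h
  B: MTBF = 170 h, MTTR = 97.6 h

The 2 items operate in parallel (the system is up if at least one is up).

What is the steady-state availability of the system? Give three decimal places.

0.999

A(A) = MTBF/(MTBF+MTTR) = 8154/(8154+22.0) = 0.997309
A(B) = MTBF/(MTBF+MTTR) = 170/(170+97.6) = 0.635277
Parallel availability: 1 − (1 − 0.997309)(1 − 0.635277) = 0.999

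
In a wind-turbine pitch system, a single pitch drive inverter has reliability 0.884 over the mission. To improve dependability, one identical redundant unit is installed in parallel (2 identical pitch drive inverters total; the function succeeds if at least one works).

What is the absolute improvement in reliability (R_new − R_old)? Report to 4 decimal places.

R_before = 0.884
R_after = 1 − (1 − 0.884)^2 = 0.9865
ΔR = 0.9865 − 0.884 = 0.1025

0.1025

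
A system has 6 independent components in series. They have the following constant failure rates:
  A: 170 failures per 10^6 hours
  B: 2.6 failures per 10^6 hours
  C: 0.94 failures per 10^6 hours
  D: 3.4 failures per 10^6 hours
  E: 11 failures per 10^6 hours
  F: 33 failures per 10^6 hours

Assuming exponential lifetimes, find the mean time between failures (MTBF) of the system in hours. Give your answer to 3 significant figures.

Series of exponential components: λ_sys = Σ λ_i
λ_sys = 0.00017 + 0.0000026 + 0.00000094 + 0.0000034 + 0.000011 + 0.000033 = 2.2094e-04 /h
MTBF = 1 / λ_sys = 4530 h

4530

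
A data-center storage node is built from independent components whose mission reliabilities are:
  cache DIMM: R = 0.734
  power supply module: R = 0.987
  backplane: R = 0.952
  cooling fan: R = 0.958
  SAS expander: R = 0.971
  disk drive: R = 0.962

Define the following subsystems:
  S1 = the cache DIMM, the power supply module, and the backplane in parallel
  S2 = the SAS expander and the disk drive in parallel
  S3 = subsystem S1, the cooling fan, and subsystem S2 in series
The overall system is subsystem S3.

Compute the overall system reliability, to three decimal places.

Parallel (cache DIMM, power supply module, and backplane): 1 − (1 − 0.73400)(1 − 0.98700)(1 − 0.95200) = 0.99983
Parallel (SAS expander and disk drive): 1 − (1 − 0.97100)(1 − 0.96200) = 0.99890
Series ([0.99983], cooling fan, and [0.99890]): 0.99983 × 0.95800 × 0.99890 = 0.957

0.957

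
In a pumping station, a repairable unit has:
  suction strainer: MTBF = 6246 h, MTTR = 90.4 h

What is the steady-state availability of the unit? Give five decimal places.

A(suction strainer) = MTBF/(MTBF+MTTR) = 6246/(6246+90.4) = 0.98573

0.98573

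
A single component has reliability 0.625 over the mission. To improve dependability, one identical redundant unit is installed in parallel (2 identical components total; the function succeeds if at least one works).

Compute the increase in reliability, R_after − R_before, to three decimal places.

0.234

R_before = 0.625
R_after = 1 − (1 − 0.625)^2 = 0.859
ΔR = 0.859 − 0.625 = 0.234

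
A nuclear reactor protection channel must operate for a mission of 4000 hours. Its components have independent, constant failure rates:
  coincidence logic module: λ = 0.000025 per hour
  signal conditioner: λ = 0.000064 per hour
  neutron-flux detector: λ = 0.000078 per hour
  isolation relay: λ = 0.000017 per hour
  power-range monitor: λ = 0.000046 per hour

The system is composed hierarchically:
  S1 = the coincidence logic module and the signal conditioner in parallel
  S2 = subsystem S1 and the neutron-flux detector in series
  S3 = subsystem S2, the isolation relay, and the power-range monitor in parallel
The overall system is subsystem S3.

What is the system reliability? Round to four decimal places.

R(coincidence logic module) = exp(−0.000025 × 4000) = 0.904837
R(signal conditioner) = exp(−0.000064 × 4000) = 0.774142
R(neutron-flux detector) = exp(−0.000078 × 4000) = 0.731982
R(isolation relay) = exp(−0.000017 × 4000) = 0.934260
R(power-range monitor) = exp(−0.000046 × 4000) = 0.831936
Parallel (coincidence logic module and signal conditioner): 1 − (1 − 0.904837)(1 − 0.774142) = 0.978507
Series ([0.978507] and neutron-flux detector): 0.978507 × 0.731982 = 0.716250
Parallel ([0.716250], isolation relay, and power-range monitor): 1 − (1 − 0.716250)(1 − 0.934260)(1 − 0.831936) = 0.9969

0.9969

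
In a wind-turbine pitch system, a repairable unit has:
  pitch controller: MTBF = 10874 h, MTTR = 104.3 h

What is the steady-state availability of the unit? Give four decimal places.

A(pitch controller) = MTBF/(MTBF+MTTR) = 10874/(10874+104.3) = 0.9905

0.9905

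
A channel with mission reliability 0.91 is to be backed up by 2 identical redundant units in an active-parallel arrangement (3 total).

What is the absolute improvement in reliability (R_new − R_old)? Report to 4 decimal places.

R_before = 0.91
R_after = 1 − (1 − 0.91)^3 = 0.9993
ΔR = 0.9993 − 0.91 = 0.0893

0.0893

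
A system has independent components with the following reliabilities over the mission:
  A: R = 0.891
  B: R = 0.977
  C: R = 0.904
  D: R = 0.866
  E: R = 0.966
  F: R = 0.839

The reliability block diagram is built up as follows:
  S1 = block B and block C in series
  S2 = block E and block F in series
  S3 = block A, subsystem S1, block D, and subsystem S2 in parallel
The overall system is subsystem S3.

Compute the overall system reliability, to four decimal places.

Series (B and C): 0.977000 × 0.904000 = 0.883208
Series (E and F): 0.966000 × 0.839000 = 0.810474
Parallel (A, [0.883208], D, and [0.810474]): 1 − (1 − 0.891000)(1 − 0.883208)(1 − 0.866000)(1 − 0.810474) = 0.9997

0.9997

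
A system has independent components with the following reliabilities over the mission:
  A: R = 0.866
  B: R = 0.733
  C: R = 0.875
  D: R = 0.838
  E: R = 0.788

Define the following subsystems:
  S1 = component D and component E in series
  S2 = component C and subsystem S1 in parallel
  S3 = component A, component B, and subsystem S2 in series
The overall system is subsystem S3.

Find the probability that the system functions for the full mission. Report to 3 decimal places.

Series (D and E): 0.83800 × 0.78800 = 0.66034
Parallel (C and [0.66034]): 1 − (1 − 0.87500)(1 − 0.66034) = 0.95754
Series (A, B, and [0.95754]): 0.86600 × 0.73300 × 0.95754 = 0.608

0.608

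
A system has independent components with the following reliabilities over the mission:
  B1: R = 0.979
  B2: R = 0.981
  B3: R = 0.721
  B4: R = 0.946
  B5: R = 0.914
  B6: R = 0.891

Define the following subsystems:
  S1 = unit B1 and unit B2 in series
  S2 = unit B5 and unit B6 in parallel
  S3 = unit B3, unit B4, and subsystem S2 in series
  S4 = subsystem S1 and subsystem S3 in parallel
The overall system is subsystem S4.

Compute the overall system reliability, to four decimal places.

0.9872

Series (B1 and B2): 0.979000 × 0.981000 = 0.960399
Parallel (B5 and B6): 1 − (1 − 0.914000)(1 − 0.891000) = 0.990626
Series (B3, B4, and [0.990626]): 0.721000 × 0.946000 × 0.990626 = 0.675672
Parallel ([0.960399] and [0.675672]): 1 − (1 − 0.960399)(1 − 0.675672) = 0.9872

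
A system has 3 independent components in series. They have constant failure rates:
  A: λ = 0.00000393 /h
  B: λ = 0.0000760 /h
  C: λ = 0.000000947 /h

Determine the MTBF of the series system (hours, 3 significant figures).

Series of exponential components: λ_sys = Σ λ_i
λ_sys = 0.00000393 + 0.0000760 + 0.000000947 = 8.0877e-05 /h
MTBF = 1 / λ_sys = 12400 h

12400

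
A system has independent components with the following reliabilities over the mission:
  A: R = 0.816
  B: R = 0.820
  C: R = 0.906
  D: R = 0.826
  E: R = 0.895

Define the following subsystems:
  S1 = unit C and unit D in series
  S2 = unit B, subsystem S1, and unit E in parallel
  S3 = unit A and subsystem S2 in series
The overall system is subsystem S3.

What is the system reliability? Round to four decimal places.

Series (C and D): 0.906000 × 0.826000 = 0.748356
Parallel (B, [0.748356], and E): 1 − (1 − 0.820000)(1 − 0.748356)(1 − 0.895000) = 0.995244
Series (A and [0.995244]): 0.816000 × 0.995244 = 0.8121

0.8121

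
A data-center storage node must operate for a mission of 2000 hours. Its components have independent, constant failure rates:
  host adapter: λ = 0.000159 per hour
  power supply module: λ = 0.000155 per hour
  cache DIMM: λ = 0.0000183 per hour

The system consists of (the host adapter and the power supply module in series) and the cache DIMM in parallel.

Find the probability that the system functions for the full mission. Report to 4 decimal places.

0.9832

R(host adapter) = exp(−0.000159 × 2000) = 0.727603
R(power supply module) = exp(−0.000155 × 2000) = 0.733447
R(cache DIMM) = exp(−0.0000183 × 2000) = 0.964062
Series (host adapter and power supply module): 0.727603 × 0.733447 = 0.533658
Parallel ([0.533658] and cache DIMM): 1 − (1 − 0.533658)(1 − 0.964062) = 0.9832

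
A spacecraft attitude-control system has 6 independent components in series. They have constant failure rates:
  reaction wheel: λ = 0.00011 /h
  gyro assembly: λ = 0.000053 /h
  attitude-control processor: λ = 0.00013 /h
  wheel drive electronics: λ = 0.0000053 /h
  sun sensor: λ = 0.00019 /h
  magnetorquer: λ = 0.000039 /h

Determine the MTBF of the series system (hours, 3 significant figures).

Series of exponential components: λ_sys = Σ λ_i
λ_sys = 0.00011 + 0.000053 + 0.00013 + 0.0000053 + 0.00019 + 0.000039 = 5.2730e-04 /h
MTBF = 1 / λ_sys = 1900 h

1900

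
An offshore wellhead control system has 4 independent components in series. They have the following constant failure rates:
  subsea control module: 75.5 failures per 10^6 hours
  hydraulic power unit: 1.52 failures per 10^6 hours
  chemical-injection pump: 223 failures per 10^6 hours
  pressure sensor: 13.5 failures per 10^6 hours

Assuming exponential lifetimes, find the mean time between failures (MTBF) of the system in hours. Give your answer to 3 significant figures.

3190

Series of exponential components: λ_sys = Σ λ_i
λ_sys = 0.0000755 + 0.00000152 + 0.000223 + 0.0000135 = 3.1352e-04 /h
MTBF = 1 / λ_sys = 3190 h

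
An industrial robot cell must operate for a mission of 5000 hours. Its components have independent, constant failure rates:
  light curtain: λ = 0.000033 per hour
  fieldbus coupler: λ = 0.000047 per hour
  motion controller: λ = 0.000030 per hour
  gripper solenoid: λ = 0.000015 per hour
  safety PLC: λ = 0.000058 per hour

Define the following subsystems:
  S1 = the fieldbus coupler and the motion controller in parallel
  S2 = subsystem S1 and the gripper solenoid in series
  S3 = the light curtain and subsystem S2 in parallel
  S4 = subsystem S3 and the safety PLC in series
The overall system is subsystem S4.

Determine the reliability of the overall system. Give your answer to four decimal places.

R(light curtain) = exp(−0.000033 × 5000) = 0.847894
R(fieldbus coupler) = exp(−0.000047 × 5000) = 0.790571
R(motion controller) = exp(−0.000030 × 5000) = 0.860708
R(gripper solenoid) = exp(−0.000015 × 5000) = 0.927743
R(safety PLC) = exp(−0.000058 × 5000) = 0.748264
Parallel (fieldbus coupler and motion controller): 1 − (1 − 0.790571)(1 − 0.860708) = 0.970828
Series ([0.970828] and gripper solenoid): 0.970828 × 0.927743 = 0.900679
Parallel (light curtain and [0.900679]): 1 − (1 − 0.847894)(1 − 0.900679) = 0.984893
Series ([0.984893] and safety PLC): 0.984893 × 0.748264 = 0.7370

0.7370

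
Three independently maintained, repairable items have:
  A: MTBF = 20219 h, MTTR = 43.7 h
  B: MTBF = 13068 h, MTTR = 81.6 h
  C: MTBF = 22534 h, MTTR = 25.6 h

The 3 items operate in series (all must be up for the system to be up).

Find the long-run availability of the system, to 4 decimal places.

0.9905

A(A) = MTBF/(MTBF+MTTR) = 20219/(20219+43.7) = 0.997843
A(B) = MTBF/(MTBF+MTTR) = 13068/(13068+81.6) = 0.993794
A(C) = MTBF/(MTBF+MTTR) = 22534/(22534+25.6) = 0.998865
Series availability: 0.997843 × 0.993794 × 0.998865 = 0.9905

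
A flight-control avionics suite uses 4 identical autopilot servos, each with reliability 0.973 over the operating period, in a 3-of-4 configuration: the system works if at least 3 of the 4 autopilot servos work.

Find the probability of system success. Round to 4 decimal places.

R = Σ_{i=3}^{4} C(4,i) p^i (1−p)^{4−i} with p = 0.973
C(4,3)·0.973^3·0.027^1 = 0.099486
C(4,4)·0.973^4·0.027^0 = 0.896296
Sum = 0.9958

0.9958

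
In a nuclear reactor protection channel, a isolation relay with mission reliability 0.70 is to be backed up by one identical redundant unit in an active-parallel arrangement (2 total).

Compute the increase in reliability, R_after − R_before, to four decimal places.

R_before = 0.70
R_after = 1 − (1 − 0.70)^2 = 0.9100
ΔR = 0.9100 − 0.70 = 0.2100

0.2100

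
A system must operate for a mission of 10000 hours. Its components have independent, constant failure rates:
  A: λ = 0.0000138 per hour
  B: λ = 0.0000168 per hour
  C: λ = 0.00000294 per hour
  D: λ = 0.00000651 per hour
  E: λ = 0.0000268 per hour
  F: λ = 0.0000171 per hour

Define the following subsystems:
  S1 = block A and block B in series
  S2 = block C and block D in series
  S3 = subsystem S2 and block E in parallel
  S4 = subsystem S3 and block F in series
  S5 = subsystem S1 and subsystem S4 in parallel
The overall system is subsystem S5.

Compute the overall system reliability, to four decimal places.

R(A) = exp(−0.0000138 × 10000) = 0.871099
R(B) = exp(−0.0000168 × 10000) = 0.845354
R(C) = exp(−0.00000294 × 10000) = 0.971028
R(D) = exp(−0.00000651 × 10000) = 0.936974
R(E) = exp(−0.0000268 × 10000) = 0.764908
R(F) = exp(−0.0000171 × 10000) = 0.842822
Series (A and B): 0.871099 × 0.845354 = 0.736387
Series (C and D): 0.971028 × 0.936974 = 0.909828
Parallel ([0.909828] and E): 1 − (1 − 0.909828)(1 − 0.764908) = 0.978801
Series ([0.978801] and F): 0.978801 × 0.842822 = 0.824955
Parallel ([0.736387] and [0.824955]): 1 − (1 − 0.736387)(1 − 0.824955) = 0.9539

0.9539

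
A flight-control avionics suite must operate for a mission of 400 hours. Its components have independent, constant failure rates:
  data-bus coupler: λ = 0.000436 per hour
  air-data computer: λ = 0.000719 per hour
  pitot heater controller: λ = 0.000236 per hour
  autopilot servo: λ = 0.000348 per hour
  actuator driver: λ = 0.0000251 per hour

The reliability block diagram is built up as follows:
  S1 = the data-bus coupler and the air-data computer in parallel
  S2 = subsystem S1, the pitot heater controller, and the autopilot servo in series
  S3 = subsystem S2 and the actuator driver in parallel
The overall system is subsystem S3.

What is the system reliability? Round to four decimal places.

0.9976

R(data-bus coupler) = exp(−0.000436 × 400) = 0.839961
R(air-data computer) = exp(−0.000719 × 400) = 0.750062
R(pitot heater controller) = exp(−0.000236 × 400) = 0.909919
R(autopilot servo) = exp(−0.000348 × 400) = 0.870054
R(actuator driver) = exp(−0.0000251 × 400) = 0.990010
Parallel (data-bus coupler and air-data computer): 1 − (1 − 0.839961)(1 − 0.750062) = 0.960000
Series ([0.960000], pitot heater controller, and autopilot servo): 0.960000 × 0.909919 × 0.870054 = 0.760012
Parallel ([0.760012] and actuator driver): 1 − (1 − 0.760012)(1 − 0.990010) = 0.9976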